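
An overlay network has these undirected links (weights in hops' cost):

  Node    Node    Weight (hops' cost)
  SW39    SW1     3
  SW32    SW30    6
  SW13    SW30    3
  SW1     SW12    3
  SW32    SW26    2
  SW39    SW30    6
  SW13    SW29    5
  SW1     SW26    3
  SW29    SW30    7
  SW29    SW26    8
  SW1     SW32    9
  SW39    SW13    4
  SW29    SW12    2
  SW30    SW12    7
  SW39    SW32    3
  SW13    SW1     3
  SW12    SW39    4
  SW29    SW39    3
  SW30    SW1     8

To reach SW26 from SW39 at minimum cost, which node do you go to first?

Candidate routes:
SW39 - SW1 - SW26: 3+3 = 6
SW39 - SW32 - SW26: 3+2 = 5
SW39 - SW12 - SW1 - SW26: 4+3+3 = 10
SW39 - SW13 - SW1 - SW26: 4+3+3 = 10
Cheapest is SW39 - SW32 - SW26 at 5 hops' cost.
So from SW39 the first move is to SW32.

SW32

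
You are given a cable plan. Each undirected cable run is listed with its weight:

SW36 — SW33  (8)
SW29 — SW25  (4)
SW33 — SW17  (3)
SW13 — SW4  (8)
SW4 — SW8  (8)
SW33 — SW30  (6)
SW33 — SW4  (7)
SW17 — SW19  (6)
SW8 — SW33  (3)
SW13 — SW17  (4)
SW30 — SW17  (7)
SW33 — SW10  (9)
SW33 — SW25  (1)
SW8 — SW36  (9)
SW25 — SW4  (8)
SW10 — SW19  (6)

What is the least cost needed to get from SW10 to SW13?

Enumerating some paths:
SW10 → SW33 → SW4 → SW13: 9+7+8 = 24
SW10 → SW19 → SW17 → SW13: 6+6+4 = 16
SW10 → SW33 → SW30 → SW17 → SW13: 9+6+7+4 = 26
SW10 → SW33 → SW25 → SW4 → SW13: 9+1+8+8 = 26
Cheapest is SW10 → SW19 → SW17 → SW13 at 16.

16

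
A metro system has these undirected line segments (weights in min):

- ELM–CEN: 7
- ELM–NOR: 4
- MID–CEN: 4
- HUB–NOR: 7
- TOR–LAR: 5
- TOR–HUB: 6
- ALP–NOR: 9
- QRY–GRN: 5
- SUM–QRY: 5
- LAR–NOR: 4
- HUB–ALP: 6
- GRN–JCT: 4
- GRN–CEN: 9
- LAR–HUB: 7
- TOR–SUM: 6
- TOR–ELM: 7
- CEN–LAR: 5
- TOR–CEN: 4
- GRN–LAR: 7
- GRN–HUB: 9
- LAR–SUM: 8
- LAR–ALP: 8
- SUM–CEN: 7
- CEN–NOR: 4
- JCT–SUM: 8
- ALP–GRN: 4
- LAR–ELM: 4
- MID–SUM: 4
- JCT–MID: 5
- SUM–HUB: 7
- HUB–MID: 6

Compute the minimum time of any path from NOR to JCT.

Settle nodes by increasing distance from NOR:
NOR: 0
ELM: 4  (via NOR)
LAR: 4  (via NOR)
CEN: 4  (via NOR)
HUB: 7  (via NOR)
TOR: 8  (via CEN)
MID: 8  (via CEN)
ALP: 9  (via NOR)
GRN: 11  (via LAR)
SUM: 11  (via CEN)
JCT: 13  (via MID)
Shortest route: NOR → CEN → MID → JCT = 13 min.

13 min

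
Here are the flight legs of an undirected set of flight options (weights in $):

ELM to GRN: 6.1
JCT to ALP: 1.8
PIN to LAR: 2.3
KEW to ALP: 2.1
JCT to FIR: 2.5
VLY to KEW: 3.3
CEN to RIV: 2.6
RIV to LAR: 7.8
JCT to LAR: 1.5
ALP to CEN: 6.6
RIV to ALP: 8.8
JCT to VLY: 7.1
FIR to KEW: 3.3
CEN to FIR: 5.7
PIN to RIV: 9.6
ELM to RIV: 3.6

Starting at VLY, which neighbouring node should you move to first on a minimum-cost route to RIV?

KEW

Candidate routes:
VLY–KEW–FIR–CEN–RIV: 3.3+3.3+5.7+2.6 = 14.9
VLY–KEW–ALP–CEN–RIV: 3.3+2.1+6.6+2.6 = 14.6
VLY–JCT–LAR–RIV: 7.1+1.5+7.8 = 16.4
VLY–KEW–ALP–RIV: 3.3+2.1+8.8 = 14.2
The minimum is $14.2 via VLY–KEW–ALP–RIV.
So from VLY the first move is to KEW.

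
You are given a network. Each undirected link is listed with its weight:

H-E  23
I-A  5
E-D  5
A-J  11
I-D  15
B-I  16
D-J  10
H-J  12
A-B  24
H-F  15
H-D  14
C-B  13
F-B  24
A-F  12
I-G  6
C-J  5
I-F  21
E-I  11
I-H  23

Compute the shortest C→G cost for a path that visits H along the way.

Shortest C→H: C → J → H = 17
Shortest H→G: H → I → G = 29
Total via H: 17 + 29 = 46.

46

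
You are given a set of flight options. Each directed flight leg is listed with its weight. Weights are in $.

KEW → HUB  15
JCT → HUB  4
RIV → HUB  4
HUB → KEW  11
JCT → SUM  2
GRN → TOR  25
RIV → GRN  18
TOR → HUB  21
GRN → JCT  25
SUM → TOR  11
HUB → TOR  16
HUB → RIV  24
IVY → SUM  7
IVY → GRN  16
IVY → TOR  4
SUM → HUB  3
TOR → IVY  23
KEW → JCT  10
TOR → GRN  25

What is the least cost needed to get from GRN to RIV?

Enumerating some paths:
GRN - JCT - HUB - RIV: 25+4+24 = 53
GRN - JCT - SUM - HUB - RIV: 25+2+3+24 = 54
GRN - TOR - HUB - RIV: 25+21+24 = 70
GRN - TOR - IVY - SUM - HUB - RIV: 25+23+7+3+24 = 82
The minimum is $53 via GRN - JCT - HUB - RIV.

$53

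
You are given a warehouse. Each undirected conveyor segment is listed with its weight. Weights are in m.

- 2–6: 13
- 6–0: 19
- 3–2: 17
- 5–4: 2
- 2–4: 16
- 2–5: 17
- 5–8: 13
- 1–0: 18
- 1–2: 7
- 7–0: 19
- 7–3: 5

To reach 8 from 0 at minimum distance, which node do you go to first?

1

Enumerating some paths:
0 - 1 - 2 - 4 - 5 - 8: 18+7+16+2+13 = 56
0 - 1 - 2 - 5 - 8: 18+7+17+13 = 55
The minimum is 55 m via 0 - 1 - 2 - 5 - 8.
So from 0 the first move is to 1.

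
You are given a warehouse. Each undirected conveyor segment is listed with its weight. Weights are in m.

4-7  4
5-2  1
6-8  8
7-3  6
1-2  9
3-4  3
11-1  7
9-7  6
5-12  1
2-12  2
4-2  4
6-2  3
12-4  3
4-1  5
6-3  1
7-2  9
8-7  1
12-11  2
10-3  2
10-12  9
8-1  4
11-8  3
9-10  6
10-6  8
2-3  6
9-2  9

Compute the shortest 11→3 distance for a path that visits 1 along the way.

15 m

Best 11 to 1: 11 → 1 costing 7
Best 1 to 3: 1 → 4 → 3 costing 8
Total via 1: 7 + 8 = 15 m.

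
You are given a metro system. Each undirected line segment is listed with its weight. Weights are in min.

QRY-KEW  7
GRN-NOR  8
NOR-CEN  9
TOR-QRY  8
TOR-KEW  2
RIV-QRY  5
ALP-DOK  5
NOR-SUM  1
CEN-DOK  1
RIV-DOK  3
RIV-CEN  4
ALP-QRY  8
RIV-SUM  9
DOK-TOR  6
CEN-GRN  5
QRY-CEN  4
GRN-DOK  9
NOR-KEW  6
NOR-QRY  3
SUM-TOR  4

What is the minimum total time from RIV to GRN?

Enumerating some paths:
RIV - CEN - GRN: 4+5 = 9
RIV - DOK - GRN: 3+9 = 12
RIV - QRY - CEN - GRN: 5+4+5 = 14
The minimum is 9 min via RIV - CEN - GRN.

9 min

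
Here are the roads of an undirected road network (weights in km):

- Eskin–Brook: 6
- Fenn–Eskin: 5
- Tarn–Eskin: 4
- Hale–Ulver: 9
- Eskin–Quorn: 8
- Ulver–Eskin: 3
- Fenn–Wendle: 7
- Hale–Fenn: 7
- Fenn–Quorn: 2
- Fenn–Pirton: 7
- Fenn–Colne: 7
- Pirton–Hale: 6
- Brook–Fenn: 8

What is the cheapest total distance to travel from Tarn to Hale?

Shortest distances from Tarn:
Tarn: 0
Eskin: 4  (via Tarn)
Ulver: 7  (via Eskin)
Fenn: 9  (via Eskin)
Brook: 10  (via Eskin)
Quorn: 11  (via Fenn)
Pirton: 16  (via Fenn)
Colne: 16  (via Fenn)
Wendle: 16  (via Fenn)
Hale: 16  (via Ulver)
Shortest route: Tarn → Eskin → Ulver → Hale = 16 km.

16 km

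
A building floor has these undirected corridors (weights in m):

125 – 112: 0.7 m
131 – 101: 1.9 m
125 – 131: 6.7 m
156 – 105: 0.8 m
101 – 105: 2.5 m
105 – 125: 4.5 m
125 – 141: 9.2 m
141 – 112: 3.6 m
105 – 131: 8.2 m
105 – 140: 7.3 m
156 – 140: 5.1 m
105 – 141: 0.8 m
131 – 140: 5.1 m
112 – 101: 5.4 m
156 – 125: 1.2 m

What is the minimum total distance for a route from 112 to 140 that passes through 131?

12.2 m

Shortest 112→131: 112–125–156–105–101–131 = 7.1
Shortest 131→140: 131–140 = 5.1
Total via 131: 7.1 + 5.1 = 12.2 m.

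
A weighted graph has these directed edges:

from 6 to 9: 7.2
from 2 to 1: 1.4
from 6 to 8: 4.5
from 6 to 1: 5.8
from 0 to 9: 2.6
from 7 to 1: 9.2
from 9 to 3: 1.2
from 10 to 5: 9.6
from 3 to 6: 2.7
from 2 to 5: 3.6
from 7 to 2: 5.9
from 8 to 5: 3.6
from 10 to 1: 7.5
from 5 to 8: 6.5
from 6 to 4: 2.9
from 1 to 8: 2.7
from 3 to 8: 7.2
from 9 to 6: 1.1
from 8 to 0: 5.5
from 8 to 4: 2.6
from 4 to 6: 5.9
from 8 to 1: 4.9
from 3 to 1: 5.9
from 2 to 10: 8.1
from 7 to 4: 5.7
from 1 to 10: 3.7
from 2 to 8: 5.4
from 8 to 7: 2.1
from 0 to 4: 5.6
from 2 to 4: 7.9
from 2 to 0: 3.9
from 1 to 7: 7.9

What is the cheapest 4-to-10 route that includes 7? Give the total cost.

23.5

Shortest 4→7: 4 → 6 → 8 → 7 = 12.5
Best 7 to 10: 7 → 2 → 1 → 10 costing 11
Total via 7: 12.5 + 11 = 23.5.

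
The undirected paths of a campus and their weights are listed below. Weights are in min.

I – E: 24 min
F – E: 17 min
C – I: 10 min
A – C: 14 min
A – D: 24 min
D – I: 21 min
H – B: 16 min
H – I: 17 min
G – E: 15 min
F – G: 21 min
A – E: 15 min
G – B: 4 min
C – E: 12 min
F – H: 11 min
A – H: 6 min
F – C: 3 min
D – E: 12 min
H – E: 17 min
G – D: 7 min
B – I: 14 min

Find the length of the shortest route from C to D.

24 min

Candidate routes:
C → E → D: 12+12 = 24
C → F → G → D: 3+21+7 = 31
C → I → D: 10+21 = 31
Cheapest is C → E → D at 24 min.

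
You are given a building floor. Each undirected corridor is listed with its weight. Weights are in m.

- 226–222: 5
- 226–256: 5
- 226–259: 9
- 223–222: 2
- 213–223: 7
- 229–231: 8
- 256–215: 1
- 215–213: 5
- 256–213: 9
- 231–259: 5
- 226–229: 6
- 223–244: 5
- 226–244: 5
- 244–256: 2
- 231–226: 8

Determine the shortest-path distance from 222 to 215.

Enumerating some paths:
222–226–256–215: 5+5+1 = 11
222–226–244–256–215: 5+5+2+1 = 13
222–223–244–256–215: 2+5+2+1 = 10
Cheapest is 222–223–244–256–215 at 10 m.

10 m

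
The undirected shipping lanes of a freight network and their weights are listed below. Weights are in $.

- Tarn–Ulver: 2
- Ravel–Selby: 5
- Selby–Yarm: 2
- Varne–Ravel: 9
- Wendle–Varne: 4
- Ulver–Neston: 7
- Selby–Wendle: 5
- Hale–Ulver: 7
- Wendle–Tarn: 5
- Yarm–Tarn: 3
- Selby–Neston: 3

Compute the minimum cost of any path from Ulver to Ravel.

$12

Shortest distances from Ulver:
Ulver: 0
Tarn: 2  (via Ulver)
Yarm: 5  (via Tarn)
Wendle: 7  (via Tarn)
Neston: 7  (via Ulver)
Selby: 7  (via Yarm)
Hale: 7  (via Ulver)
Varne: 11  (via Wendle)
Ravel: 12  (via Selby)
Shortest route: Ulver → Tarn → Yarm → Selby → Ravel = $12.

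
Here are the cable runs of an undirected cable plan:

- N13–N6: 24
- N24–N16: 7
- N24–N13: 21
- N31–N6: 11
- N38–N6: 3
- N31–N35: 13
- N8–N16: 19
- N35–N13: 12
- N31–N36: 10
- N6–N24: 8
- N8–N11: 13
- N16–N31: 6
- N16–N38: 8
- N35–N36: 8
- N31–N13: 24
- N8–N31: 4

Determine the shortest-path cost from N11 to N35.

Compare a few routes:
N11–N8–N31–N36–N35: 13+4+10+8 = 35
N11–N8–N31–N13–N35: 13+4+24+12 = 53
N11–N8–N16–N31–N35: 13+19+6+13 = 51
N11–N8–N31–N35: 13+4+13 = 30
Cheapest is N11–N8–N31–N35 at 30.

30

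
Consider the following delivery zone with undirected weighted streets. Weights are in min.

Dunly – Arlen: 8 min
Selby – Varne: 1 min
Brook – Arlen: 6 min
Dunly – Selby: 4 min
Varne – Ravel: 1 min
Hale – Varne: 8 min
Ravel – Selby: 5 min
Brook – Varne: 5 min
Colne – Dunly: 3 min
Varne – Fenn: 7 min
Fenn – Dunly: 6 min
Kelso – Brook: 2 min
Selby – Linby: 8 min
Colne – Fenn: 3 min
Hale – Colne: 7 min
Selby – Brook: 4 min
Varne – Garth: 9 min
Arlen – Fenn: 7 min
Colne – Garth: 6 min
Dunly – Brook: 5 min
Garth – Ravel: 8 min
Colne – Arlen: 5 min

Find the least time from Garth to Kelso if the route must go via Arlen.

19 min

Best Garth to Arlen: Garth → Colne → Arlen costing 11
Shortest Arlen→Kelso: Arlen → Brook → Kelso = 8
Total via Arlen: 11 + 8 = 19 min.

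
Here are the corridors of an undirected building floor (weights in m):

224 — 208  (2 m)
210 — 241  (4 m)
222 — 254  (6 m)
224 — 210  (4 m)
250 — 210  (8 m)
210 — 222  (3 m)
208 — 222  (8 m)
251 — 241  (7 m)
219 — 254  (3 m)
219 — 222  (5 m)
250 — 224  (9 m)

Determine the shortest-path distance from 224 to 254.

Candidate routes:
224 → 210 → 222 → 219 → 254: 4+3+5+3 = 15
224 → 208 → 222 → 254: 2+8+6 = 16
224 → 210 → 222 → 254: 4+3+6 = 13
The minimum is 13 m via 224 → 210 → 222 → 254.

13 m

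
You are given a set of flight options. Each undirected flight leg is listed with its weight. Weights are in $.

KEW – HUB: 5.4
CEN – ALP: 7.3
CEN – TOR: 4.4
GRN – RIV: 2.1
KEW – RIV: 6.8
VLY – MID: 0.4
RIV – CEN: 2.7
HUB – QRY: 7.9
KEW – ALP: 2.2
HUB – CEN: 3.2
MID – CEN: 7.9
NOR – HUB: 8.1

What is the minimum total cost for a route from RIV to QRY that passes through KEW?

Shortest RIV→KEW: RIV → KEW = 6.8
Best KEW to QRY: KEW → HUB → QRY costing 13.3
Total via KEW: 6.8 + 13.3 = $20.1.

$20.1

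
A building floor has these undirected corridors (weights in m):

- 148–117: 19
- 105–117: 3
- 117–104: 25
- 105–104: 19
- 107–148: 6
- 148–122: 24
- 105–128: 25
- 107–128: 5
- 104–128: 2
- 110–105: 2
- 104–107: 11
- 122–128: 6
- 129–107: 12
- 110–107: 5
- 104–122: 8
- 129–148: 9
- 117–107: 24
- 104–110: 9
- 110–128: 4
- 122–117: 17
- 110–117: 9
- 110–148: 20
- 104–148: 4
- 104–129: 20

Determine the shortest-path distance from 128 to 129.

15 m

Shortest distances from 128:
128: 0
104: 2  (via 128)
110: 4  (via 128)
107: 5  (via 128)
122: 6  (via 128)
105: 6  (via 110)
148: 6  (via 104)
117: 9  (via 105)
129: 15  (via 148)
Shortest route: 128–104–148–129 = 15 m.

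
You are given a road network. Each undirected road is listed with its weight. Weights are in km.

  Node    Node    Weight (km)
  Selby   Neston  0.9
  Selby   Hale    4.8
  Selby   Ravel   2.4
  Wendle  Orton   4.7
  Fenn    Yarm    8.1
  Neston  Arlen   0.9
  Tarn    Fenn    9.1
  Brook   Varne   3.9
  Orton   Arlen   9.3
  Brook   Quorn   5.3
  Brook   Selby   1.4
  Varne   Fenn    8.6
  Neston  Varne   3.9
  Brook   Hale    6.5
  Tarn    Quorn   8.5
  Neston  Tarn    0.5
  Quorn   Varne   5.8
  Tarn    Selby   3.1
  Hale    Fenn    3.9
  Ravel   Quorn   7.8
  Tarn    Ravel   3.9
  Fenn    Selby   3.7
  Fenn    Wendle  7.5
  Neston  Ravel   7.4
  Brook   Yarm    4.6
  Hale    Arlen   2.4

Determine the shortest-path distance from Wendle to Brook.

Candidate routes:
Wendle - Fenn - Hale - Arlen - Neston - Selby - Brook: 7.5+3.9+2.4+0.9+0.9+1.4 = 17
Wendle - Fenn - Selby - Brook: 7.5+3.7+1.4 = 12.6
Cheapest is Wendle - Fenn - Selby - Brook at 12.6 km.

12.6 km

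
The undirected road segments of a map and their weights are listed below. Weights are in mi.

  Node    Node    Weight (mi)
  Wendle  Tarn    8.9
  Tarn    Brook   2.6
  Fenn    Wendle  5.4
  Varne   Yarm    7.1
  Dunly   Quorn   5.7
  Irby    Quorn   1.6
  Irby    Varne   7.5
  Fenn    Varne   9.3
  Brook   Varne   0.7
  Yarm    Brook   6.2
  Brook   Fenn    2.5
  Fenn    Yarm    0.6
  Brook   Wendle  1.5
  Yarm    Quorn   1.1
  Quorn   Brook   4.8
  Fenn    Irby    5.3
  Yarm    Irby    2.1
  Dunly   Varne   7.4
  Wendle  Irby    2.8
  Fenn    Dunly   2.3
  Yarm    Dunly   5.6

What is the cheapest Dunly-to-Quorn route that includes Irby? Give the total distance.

6.6 mi

Best Dunly to Irby: Dunly → Fenn → Yarm → Irby costing 5
Shortest Irby→Quorn: Irby → Quorn = 1.6
Total via Irby: 5 + 1.6 = 6.6 mi.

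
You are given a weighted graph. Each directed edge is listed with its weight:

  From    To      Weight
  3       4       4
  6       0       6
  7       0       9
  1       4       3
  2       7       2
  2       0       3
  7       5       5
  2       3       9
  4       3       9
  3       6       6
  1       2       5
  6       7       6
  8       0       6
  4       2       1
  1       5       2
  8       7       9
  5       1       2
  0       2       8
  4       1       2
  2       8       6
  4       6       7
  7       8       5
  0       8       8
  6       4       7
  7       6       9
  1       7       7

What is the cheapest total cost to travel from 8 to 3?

Compare a few routes:
8–0–2–3: 6+8+9 = 23
8–7–5–1–4–2–3: 9+5+2+3+1+9 = 29
8–7–5–1–4–3: 9+5+2+3+9 = 28
Cheapest is 8–0–2–3 at 23.

23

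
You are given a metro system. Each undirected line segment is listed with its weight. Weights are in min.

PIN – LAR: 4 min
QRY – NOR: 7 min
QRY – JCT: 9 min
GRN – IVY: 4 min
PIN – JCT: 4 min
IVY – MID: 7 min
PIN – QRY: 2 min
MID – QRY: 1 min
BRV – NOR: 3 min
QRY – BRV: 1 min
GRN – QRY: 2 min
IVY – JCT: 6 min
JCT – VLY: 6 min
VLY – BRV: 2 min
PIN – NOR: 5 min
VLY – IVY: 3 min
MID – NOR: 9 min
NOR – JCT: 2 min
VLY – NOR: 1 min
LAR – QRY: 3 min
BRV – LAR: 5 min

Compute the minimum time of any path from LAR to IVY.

Settle nodes by increasing distance from LAR:
LAR: 0
QRY: 3  (via LAR)
BRV: 4  (via QRY)
MID: 4  (via QRY)
PIN: 4  (via LAR)
GRN: 5  (via QRY)
VLY: 6  (via BRV)
NOR: 7  (via BRV)
JCT: 8  (via PIN)
IVY: 9  (via GRN)
Shortest route: LAR → QRY → GRN → IVY = 9 min.

9 min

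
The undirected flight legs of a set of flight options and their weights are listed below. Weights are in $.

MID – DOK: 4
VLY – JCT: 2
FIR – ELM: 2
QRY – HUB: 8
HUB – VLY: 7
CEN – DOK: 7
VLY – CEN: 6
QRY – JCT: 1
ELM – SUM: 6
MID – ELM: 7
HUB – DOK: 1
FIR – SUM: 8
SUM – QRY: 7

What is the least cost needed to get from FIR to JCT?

Compare a few routes:
FIR–SUM–QRY–JCT: 8+7+1 = 16
FIR–ELM–MID–DOK–HUB–QRY–JCT: 2+7+4+1+8+1 = 23
FIR–ELM–MID–DOK–HUB–VLY–JCT: 2+7+4+1+7+2 = 23
Cheapest is FIR–SUM–QRY–JCT at $16.

$16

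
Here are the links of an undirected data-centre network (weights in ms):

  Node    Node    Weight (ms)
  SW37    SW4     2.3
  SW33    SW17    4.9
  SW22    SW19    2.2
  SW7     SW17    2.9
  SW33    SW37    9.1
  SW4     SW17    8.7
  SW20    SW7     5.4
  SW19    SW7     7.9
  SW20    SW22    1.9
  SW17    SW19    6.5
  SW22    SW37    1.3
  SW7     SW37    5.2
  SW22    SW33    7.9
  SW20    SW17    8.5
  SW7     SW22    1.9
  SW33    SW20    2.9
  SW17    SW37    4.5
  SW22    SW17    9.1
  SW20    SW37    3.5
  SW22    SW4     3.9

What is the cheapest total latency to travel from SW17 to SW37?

Running Dijkstra from SW17:
SW17: 0
SW7: 2.9  (via SW17)
SW37: 4.5  (via SW17)
Shortest route: SW17 → SW37 = 4.5 ms.

4.5 ms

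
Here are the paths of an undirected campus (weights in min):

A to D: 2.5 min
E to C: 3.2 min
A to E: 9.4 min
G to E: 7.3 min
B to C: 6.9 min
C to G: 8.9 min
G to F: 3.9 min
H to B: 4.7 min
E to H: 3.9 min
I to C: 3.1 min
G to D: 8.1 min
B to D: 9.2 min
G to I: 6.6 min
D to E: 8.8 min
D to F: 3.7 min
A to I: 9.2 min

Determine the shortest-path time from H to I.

10.2 min

Enumerating some paths:
H → B → C → I: 4.7+6.9+3.1 = 14.7
H → E → G → I: 3.9+7.3+6.6 = 17.8
H → E → C → I: 3.9+3.2+3.1 = 10.2
The minimum is 10.2 min via H → E → C → I.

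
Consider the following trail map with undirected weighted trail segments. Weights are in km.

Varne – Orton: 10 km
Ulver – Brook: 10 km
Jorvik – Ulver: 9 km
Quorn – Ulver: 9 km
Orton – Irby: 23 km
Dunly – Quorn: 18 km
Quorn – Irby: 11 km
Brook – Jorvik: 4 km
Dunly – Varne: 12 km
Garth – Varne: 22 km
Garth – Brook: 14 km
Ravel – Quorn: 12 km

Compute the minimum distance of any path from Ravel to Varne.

42 km

Settle nodes by increasing distance from Ravel:
Ravel: 0
Quorn: 12  (via Ravel)
Ulver: 21  (via Quorn)
Irby: 23  (via Quorn)
Jorvik: 30  (via Ulver)
Dunly: 30  (via Quorn)
Brook: 31  (via Ulver)
Varne: 42  (via Dunly)
Shortest route: Ravel–Quorn–Dunly–Varne = 42 km.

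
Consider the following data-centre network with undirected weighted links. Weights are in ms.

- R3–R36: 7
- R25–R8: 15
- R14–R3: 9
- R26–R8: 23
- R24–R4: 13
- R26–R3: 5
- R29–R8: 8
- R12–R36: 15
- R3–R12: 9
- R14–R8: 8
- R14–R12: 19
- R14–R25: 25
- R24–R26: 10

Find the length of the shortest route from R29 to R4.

53 ms

Shortest distances from R29:
R29: 0
R8: 8  (via R29)
R14: 16  (via R8)
R25: 23  (via R8)
R3: 25  (via R14)
R26: 30  (via R3)
R36: 32  (via R3)
R12: 34  (via R3)
R24: 40  (via R26)
R4: 53  (via R24)
Shortest route: R29–R8–R14–R3–R26–R24–R4 = 53 ms.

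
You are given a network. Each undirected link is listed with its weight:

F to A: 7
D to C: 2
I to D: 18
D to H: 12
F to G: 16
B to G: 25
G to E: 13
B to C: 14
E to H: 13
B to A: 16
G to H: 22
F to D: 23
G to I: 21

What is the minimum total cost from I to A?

44

Shortest distances from I:
I: 0
D: 18  (via I)
C: 20  (via D)
G: 21  (via I)
H: 30  (via D)
B: 34  (via C)
E: 34  (via G)
F: 37  (via G)
A: 44  (via F)
Shortest route: I–G–F–A = 44.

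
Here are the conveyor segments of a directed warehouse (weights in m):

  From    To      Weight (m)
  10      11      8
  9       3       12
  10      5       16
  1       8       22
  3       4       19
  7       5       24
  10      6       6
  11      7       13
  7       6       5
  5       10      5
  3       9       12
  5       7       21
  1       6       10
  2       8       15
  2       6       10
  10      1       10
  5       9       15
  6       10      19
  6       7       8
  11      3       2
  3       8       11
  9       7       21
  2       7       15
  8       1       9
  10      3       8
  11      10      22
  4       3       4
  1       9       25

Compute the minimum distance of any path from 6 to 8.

38 m

Settle nodes by increasing distance from 6:
6: 0
7: 8  (via 6)
10: 19  (via 6)
3: 27  (via 10)
11: 27  (via 10)
1: 29  (via 10)
5: 32  (via 7)
8: 38  (via 3)
Shortest route: 6–10–3–8 = 38 m.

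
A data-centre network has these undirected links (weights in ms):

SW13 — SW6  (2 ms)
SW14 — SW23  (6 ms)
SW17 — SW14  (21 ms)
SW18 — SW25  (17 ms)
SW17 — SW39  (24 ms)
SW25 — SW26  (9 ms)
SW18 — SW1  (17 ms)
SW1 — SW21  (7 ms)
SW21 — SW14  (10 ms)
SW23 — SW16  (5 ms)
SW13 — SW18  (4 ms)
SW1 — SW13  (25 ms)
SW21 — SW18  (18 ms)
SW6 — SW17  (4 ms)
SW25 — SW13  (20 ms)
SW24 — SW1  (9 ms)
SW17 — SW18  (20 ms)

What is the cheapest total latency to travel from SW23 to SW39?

Running Dijkstra from SW23:
SW23: 0
SW16: 5  (via SW23)
SW14: 6  (via SW23)
SW21: 16  (via SW14)
SW1: 23  (via SW21)
SW17: 27  (via SW14)
SW6: 31  (via SW17)
SW24: 32  (via SW1)
SW13: 33  (via SW6)
SW18: 34  (via SW21)
SW25: 51  (via SW18)
SW39: 51  (via SW17)
Shortest route: SW23–SW14–SW17–SW39 = 51 ms.

51 ms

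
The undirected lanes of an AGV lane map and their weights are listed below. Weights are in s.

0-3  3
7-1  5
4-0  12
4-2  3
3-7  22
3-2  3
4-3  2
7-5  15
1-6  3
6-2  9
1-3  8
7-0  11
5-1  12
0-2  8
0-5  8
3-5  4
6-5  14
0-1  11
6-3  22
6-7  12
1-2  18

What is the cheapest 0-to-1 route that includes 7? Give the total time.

16 s

Shortest 0→7: 0 → 7 = 11
Best 7 to 1: 7 → 1 costing 5
Total via 7: 11 + 5 = 16 s.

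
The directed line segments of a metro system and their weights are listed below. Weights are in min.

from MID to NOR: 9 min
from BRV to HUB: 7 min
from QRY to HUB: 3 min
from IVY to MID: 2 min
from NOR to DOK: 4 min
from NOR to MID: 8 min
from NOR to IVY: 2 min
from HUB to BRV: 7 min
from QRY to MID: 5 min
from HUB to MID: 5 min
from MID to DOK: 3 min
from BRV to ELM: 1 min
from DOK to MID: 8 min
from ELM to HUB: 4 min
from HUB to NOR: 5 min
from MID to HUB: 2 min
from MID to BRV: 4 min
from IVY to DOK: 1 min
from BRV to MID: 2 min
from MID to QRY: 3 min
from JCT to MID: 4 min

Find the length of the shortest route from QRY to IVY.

Candidate routes:
QRY → MID → HUB → NOR → IVY: 5+2+5+2 = 14
QRY → HUB → MID → NOR → IVY: 3+5+9+2 = 19
QRY → MID → NOR → IVY: 5+9+2 = 16
QRY → HUB → NOR → IVY: 3+5+2 = 10
Cheapest is QRY → HUB → NOR → IVY at 10 min.

10 min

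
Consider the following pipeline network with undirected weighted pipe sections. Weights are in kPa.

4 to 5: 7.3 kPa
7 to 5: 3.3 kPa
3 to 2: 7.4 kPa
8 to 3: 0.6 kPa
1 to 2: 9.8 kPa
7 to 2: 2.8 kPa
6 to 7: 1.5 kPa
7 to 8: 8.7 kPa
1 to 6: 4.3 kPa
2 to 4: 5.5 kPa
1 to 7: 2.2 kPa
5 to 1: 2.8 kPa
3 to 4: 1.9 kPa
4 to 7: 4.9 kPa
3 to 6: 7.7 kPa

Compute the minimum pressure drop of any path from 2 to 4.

5.5 kPa

Running Dijkstra from 2:
2: 0
7: 2.8  (via 2)
6: 4.3  (via 7)
1: 5  (via 7)
4: 5.5  (via 2)
Shortest route: 2 → 4 = 5.5 kPa.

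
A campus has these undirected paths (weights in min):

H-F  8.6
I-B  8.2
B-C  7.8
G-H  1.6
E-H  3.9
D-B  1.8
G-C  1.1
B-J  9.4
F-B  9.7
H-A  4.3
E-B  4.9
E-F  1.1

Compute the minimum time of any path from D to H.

Compare a few routes:
D → B → C → G → H: 1.8+7.8+1.1+1.6 = 12.3
D → B → E → H: 1.8+4.9+3.9 = 10.6
D → B → E → F → H: 1.8+4.9+1.1+8.6 = 16.4
The minimum is 10.6 min via D → B → E → H.

10.6 min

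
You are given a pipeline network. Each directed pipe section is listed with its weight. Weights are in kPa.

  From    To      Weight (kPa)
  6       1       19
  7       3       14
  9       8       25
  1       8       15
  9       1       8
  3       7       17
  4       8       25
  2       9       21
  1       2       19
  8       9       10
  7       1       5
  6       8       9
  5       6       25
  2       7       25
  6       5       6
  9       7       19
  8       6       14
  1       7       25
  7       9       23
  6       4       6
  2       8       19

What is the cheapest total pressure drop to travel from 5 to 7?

63 kPa

Running Dijkstra from 5:
5: 0
6: 25  (via 5)
4: 31  (via 6)
8: 34  (via 6)
1: 44  (via 6)
9: 44  (via 8)
2: 63  (via 1)
7: 63  (via 9)
Shortest route: 5 → 6 → 8 → 9 → 7 = 63 kPa.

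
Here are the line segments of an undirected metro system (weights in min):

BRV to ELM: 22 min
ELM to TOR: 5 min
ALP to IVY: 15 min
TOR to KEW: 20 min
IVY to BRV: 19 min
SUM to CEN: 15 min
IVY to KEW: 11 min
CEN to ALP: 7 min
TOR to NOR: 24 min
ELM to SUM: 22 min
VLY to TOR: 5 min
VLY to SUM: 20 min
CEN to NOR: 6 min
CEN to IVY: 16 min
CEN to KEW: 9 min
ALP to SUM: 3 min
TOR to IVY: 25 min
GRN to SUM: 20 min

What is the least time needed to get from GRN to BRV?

57 min

Settle nodes by increasing distance from GRN:
GRN: 0
SUM: 20  (via GRN)
ALP: 23  (via SUM)
CEN: 30  (via ALP)
NOR: 36  (via CEN)
IVY: 38  (via ALP)
KEW: 39  (via CEN)
VLY: 40  (via SUM)
ELM: 42  (via SUM)
TOR: 45  (via VLY)
BRV: 57  (via IVY)
Shortest route: GRN → SUM → ALP → IVY → BRV = 57 min.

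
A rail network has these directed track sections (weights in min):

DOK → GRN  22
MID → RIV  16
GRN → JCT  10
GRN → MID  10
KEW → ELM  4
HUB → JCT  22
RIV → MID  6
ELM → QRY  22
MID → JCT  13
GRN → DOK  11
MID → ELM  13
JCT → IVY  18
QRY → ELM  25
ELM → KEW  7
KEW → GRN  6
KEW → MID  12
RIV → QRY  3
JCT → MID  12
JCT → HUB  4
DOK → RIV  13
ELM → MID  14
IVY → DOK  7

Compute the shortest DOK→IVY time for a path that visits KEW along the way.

Shortest DOK→KEW: DOK → RIV → MID → ELM → KEW = 39
Shortest KEW→IVY: KEW → GRN → JCT → IVY = 34
Total via KEW: 39 + 34 = 73 min.

73 min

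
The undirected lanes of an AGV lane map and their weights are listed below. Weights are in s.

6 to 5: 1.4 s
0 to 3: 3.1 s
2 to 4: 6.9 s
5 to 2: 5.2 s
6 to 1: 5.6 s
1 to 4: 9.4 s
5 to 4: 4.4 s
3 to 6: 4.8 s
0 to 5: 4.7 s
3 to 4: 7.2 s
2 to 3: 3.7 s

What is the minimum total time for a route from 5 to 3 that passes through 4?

11.6 s

Shortest 5→4: 5 → 4 = 4.4
Best 4 to 3: 4 → 3 costing 7.2
Total via 4: 4.4 + 7.2 = 11.6 s.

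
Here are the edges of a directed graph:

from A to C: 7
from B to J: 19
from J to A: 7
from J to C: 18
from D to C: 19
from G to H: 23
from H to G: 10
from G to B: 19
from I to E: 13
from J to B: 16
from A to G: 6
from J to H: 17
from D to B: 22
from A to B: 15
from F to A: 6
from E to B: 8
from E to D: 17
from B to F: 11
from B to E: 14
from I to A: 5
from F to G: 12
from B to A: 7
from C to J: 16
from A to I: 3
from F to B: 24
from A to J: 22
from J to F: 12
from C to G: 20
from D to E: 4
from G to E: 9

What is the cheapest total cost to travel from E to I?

Candidate routes:
E → B → F → A → I: 8+11+6+3 = 28
E → B → A → I: 8+7+3 = 18
E → B → J → A → I: 8+19+7+3 = 37
The minimum is 18 via E → B → A → I.

18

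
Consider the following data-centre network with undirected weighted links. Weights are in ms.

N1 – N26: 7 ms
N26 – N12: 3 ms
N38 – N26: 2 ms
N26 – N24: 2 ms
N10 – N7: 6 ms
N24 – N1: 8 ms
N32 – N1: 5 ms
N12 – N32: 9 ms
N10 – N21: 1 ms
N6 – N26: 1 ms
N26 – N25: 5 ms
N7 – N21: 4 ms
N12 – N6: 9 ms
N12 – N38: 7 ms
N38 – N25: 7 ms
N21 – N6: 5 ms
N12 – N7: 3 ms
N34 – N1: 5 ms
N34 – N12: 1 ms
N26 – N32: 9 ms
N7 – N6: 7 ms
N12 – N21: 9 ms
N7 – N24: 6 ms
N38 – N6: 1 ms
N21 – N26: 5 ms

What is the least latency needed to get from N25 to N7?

11 ms

Shortest distances from N25:
N25: 0
N26: 5  (via N25)
N6: 6  (via N26)
N24: 7  (via N26)
N38: 7  (via N25)
N12: 8  (via N26)
N34: 9  (via N12)
N21: 10  (via N26)
N7: 11  (via N12)
Shortest route: N25 → N26 → N12 → N7 = 11 ms.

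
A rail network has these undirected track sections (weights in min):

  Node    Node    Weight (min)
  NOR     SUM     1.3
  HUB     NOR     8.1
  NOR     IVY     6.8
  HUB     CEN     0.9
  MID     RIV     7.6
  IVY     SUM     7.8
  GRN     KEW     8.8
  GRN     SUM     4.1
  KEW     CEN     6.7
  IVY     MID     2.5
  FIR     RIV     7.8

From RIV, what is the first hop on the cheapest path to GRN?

MID

Compare a few routes:
RIV–MID–IVY–NOR–SUM–GRN: 7.6+2.5+6.8+1.3+4.1 = 22.3
RIV–MID–IVY–SUM–GRN: 7.6+2.5+7.8+4.1 = 22
The minimum is 22 min via RIV–MID–IVY–SUM–GRN.
So from RIV the first move is to MID.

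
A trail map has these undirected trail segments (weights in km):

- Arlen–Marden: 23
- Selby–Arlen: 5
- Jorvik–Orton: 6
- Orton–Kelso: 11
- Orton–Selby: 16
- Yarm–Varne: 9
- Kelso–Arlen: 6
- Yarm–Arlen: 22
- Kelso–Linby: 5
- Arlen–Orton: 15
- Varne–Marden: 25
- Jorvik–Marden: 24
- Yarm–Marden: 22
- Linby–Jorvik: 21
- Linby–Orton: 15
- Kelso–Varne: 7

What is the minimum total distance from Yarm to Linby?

21 km

Enumerating some paths:
Yarm - Arlen - Kelso - Linby: 22+6+5 = 33
Yarm - Varne - Kelso - Linby: 9+7+5 = 21
Yarm - Varne - Kelso - Orton - Linby: 9+7+11+15 = 42
Cheapest is Yarm - Varne - Kelso - Linby at 21 km.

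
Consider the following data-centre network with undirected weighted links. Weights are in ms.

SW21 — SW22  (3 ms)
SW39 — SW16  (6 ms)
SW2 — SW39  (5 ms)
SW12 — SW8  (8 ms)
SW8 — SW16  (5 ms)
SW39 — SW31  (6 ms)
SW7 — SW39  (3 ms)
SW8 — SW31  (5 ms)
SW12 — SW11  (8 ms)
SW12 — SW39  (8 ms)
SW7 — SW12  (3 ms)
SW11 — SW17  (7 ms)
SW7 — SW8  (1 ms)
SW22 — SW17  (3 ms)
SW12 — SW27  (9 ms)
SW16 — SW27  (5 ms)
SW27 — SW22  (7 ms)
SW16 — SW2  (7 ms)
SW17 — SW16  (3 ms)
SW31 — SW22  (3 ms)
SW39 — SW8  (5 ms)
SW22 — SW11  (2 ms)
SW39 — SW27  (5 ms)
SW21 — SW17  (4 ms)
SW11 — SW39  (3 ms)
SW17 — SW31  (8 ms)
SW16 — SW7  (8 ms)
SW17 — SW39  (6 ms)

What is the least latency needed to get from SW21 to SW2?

13 ms

Settle nodes by increasing distance from SW21:
SW21: 0
SW22: 3  (via SW21)
SW17: 4  (via SW21)
SW11: 5  (via SW22)
SW31: 6  (via SW22)
SW16: 7  (via SW17)
SW39: 8  (via SW11)
SW27: 10  (via SW22)
SW8: 11  (via SW31)
SW7: 11  (via SW39)
SW2: 13  (via SW39)
Shortest route: SW21 → SW22 → SW11 → SW39 → SW2 = 13 ms.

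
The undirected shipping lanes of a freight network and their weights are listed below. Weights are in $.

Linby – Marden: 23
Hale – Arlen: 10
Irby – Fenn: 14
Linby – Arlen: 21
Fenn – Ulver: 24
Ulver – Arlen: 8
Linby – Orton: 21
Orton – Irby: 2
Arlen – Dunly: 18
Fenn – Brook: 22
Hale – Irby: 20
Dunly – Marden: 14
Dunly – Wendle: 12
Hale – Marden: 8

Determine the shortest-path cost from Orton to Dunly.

Candidate routes:
Orton - Irby - Hale - Arlen - Dunly: 2+20+10+18 = 50
Orton - Irby - Hale - Marden - Dunly: 2+20+8+14 = 44
The minimum is $44 via Orton - Irby - Hale - Marden - Dunly.

$44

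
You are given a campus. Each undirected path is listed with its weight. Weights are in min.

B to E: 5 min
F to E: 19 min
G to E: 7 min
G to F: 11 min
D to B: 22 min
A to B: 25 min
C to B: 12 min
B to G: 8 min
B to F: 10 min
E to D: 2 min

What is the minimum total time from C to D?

Running Dijkstra from C:
C: 0
B: 12  (via C)
E: 17  (via B)
D: 19  (via E)
Shortest route: C → B → E → D = 19 min.

19 min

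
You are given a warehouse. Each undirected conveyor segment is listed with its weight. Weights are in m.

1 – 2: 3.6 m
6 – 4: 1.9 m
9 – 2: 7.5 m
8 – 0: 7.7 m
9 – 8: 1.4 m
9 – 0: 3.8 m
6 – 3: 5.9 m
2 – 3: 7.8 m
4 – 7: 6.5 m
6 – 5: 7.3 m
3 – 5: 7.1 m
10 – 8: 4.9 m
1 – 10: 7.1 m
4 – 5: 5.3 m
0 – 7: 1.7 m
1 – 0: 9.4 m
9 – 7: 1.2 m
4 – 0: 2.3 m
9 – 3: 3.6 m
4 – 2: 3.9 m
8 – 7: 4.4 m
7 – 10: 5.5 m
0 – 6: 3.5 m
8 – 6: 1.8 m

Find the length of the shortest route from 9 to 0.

Enumerating some paths:
9 - 8 - 6 - 0: 1.4+1.8+3.5 = 6.7
9 - 0: 3.8 = 3.8
9 - 7 - 0: 1.2+1.7 = 2.9
Cheapest is 9 - 7 - 0 at 2.9 m.

2.9 m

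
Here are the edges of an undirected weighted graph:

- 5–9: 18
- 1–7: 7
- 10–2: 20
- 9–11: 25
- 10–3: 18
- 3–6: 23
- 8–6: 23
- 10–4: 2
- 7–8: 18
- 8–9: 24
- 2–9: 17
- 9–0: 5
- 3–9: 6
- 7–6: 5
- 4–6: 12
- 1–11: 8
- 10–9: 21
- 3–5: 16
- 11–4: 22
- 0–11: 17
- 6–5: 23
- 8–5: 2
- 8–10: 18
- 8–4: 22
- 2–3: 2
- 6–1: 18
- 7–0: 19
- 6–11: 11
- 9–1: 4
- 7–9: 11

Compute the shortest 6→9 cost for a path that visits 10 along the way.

Best 6 to 10: 6–4–10 costing 14
Shortest 10→9: 10–9 = 21
Total via 10: 14 + 21 = 35.

35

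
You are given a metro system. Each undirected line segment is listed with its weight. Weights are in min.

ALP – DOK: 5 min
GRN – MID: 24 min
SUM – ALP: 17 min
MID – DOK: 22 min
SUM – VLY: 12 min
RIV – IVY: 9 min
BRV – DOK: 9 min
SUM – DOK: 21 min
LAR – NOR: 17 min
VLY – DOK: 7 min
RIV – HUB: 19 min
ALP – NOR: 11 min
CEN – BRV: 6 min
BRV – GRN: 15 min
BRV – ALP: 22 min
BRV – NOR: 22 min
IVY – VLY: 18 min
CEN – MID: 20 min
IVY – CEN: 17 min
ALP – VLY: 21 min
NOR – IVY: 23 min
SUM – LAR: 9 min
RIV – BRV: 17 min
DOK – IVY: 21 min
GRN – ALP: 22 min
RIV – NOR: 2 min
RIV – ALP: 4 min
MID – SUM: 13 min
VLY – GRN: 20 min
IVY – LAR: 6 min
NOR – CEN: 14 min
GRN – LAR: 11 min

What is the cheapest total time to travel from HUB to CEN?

Shortest distances from HUB:
HUB: 0
RIV: 19  (via HUB)
NOR: 21  (via RIV)
ALP: 23  (via RIV)
IVY: 28  (via RIV)
DOK: 28  (via ALP)
LAR: 34  (via IVY)
VLY: 35  (via DOK)
CEN: 35  (via NOR)
Shortest route: HUB–RIV–NOR–CEN = 35 min.

35 min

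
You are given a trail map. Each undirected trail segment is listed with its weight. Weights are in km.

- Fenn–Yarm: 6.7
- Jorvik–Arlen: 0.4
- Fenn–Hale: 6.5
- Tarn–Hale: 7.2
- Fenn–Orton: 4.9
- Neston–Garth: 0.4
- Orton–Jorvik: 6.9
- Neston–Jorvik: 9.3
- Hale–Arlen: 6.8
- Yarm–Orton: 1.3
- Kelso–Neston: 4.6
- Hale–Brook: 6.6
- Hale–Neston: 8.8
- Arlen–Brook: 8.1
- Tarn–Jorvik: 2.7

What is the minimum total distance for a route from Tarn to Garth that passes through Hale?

Shortest Tarn→Hale: Tarn–Hale = 7.2
Best Hale to Garth: Hale–Neston–Garth costing 9.2
Total via Hale: 7.2 + 9.2 = 16.4 km.

16.4 km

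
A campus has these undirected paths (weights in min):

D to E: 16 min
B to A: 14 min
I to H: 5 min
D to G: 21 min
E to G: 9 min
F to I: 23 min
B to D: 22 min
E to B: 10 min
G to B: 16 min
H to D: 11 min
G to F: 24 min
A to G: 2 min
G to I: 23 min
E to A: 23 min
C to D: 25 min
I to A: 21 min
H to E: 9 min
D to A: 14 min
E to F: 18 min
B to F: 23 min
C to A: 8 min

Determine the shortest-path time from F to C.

34 min

Compare a few routes:
F → B → A → C: 23+14+8 = 45
F → B → G → A → C: 23+16+2+8 = 49
F → G → A → C: 24+2+8 = 34
F → E → G → A → C: 18+9+2+8 = 37
The minimum is 34 min via F → G → A → C.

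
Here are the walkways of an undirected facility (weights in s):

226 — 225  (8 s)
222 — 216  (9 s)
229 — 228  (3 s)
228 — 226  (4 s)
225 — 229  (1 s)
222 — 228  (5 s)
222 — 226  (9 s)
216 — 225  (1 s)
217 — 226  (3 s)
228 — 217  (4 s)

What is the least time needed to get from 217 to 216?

9 s

Compare a few routes:
217 - 228 - 229 - 225 - 216: 4+3+1+1 = 9
217 - 226 - 225 - 216: 3+8+1 = 12
217 - 226 - 228 - 229 - 225 - 216: 3+4+3+1+1 = 12
The minimum is 9 s via 217 - 228 - 229 - 225 - 216.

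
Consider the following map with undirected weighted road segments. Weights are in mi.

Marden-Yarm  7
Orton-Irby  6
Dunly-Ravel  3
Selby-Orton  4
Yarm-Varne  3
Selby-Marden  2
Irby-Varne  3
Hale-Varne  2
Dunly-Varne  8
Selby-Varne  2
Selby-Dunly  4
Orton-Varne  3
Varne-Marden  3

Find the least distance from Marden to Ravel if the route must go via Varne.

12 mi

Best Marden to Varne: Marden → Varne costing 3
Shortest Varne→Ravel: Varne → Selby → Dunly → Ravel = 9
Total via Varne: 3 + 9 = 12 mi.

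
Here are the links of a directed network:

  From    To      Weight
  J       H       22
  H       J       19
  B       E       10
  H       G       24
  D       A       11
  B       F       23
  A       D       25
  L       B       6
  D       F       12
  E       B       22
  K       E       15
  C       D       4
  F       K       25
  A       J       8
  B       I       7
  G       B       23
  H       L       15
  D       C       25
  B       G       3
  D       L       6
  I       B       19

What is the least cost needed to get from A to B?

Candidate routes:
A → J → H → L → B: 8+22+15+6 = 51
A → D → L → B: 25+6+6 = 37
A → J → H → G → B: 8+22+24+23 = 77
The minimum is 37 via A → D → L → B.

37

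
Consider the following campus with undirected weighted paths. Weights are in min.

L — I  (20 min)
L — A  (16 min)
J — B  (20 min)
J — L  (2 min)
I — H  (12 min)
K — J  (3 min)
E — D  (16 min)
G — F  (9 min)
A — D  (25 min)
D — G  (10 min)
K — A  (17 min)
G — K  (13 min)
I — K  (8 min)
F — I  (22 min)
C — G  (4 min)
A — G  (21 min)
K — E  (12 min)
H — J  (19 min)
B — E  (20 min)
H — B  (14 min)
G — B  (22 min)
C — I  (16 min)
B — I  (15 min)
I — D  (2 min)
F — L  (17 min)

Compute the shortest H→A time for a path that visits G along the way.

45 min

Best H to G: H → I → D → G costing 24
Best G to A: G → A costing 21
Total via G: 24 + 21 = 45 min.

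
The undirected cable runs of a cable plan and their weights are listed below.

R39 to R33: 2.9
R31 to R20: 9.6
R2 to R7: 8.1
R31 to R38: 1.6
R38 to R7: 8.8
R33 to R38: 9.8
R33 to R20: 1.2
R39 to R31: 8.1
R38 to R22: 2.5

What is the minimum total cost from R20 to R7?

Compare a few routes:
R20 - R33 - R39 - R31 - R38 - R7: 1.2+2.9+8.1+1.6+8.8 = 22.6
R20 - R33 - R38 - R7: 1.2+9.8+8.8 = 19.8
R20 - R31 - R39 - R33 - R38 - R7: 9.6+8.1+2.9+9.8+8.8 = 39.2
R20 - R31 - R38 - R7: 9.6+1.6+8.8 = 20
The minimum is 19.8 via R20 - R33 - R38 - R7.

19.8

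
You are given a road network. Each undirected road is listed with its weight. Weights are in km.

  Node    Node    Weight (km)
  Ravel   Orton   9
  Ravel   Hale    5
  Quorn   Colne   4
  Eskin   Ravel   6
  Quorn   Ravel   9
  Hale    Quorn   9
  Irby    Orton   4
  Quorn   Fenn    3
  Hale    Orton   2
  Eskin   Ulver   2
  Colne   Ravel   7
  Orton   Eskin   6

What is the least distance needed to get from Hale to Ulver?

Running Dijkstra from Hale:
Hale: 0
Orton: 2  (via Hale)
Ravel: 5  (via Hale)
Irby: 6  (via Orton)
Eskin: 8  (via Orton)
Quorn: 9  (via Hale)
Ulver: 10  (via Eskin)
Shortest route: Hale → Orton → Eskin → Ulver = 10 km.

10 km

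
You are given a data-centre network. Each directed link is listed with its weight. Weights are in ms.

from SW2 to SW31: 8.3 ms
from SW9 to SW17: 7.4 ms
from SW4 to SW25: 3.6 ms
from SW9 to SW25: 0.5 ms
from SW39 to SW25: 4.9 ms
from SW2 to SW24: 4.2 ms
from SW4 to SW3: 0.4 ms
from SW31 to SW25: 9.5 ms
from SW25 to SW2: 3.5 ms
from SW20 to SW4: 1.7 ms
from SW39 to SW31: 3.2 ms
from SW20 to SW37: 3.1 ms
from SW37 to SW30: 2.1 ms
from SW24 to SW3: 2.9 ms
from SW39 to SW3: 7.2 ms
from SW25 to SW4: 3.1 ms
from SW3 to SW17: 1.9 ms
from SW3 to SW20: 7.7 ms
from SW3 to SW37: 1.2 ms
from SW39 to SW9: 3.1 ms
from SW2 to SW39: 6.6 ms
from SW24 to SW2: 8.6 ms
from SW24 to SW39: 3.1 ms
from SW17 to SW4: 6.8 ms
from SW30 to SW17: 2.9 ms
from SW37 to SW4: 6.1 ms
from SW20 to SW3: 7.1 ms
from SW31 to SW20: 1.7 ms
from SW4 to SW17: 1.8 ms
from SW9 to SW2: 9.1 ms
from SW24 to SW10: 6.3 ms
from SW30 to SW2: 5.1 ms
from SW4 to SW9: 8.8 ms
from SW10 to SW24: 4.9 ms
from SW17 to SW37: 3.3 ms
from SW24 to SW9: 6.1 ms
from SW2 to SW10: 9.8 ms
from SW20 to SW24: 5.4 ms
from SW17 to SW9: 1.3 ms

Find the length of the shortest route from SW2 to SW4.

Settle nodes by increasing distance from SW2:
SW2: 0
SW24: 4.2  (via SW2)
SW39: 6.6  (via SW2)
SW3: 7.1  (via SW24)
SW31: 8.3  (via SW2)
SW37: 8.3  (via SW3)
SW17: 9  (via SW3)
SW9: 9.7  (via SW39)
SW10: 9.8  (via SW2)
SW20: 10  (via SW31)
SW25: 10.2  (via SW9)
SW30: 10.4  (via SW37)
SW4: 11.7  (via SW20)
Shortest route: SW2–SW31–SW20–SW4 = 11.7 ms.

11.7 ms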